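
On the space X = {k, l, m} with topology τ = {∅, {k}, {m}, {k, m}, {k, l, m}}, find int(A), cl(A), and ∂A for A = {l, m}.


int(A) = {m}, cl(A) = {l, m}, ∂A = {l}.

Closed sets in (X, τ) are complements of opens:
  closed(X, τ) = {∅, {l}, {k, l}, {l, m}, {k, l, m}}.
int(A) = ⋃ {U ∈ τ : U ⊆ A}. Opens contained in A: ∅, {m}.
Taking the union of these: int(A) = {m}.
cl(A) = ⋂ {C closed : A ⊆ C}. Closed sets containing A: {l, m}, {k, l, m}.
Intersecting these: cl(A) = {l, m}.
∂A = cl(A) ∖ int(A) = {l, m} ∖ {m} = {l}.


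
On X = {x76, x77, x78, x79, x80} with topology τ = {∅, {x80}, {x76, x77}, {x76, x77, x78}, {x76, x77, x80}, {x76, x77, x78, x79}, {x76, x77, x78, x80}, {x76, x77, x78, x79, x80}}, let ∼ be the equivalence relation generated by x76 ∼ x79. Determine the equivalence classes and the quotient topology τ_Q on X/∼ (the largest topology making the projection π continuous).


X/∼ = {[x76=x79], [x77], [x78], [x80]}; |τ_Q| = 4.

Equivalence classes: [x76=x79], [x77], [x78], [x80].
Quotient map π: X → X/∼ sends x76 ↦ [x76=x79], x77 ↦ [x77], x78 ↦ [x78], x79 ↦ [x76=x79], x80 ↦ [x80].
For each subset V ⊆ X/∼, compute π^{-1}(V) ⊆ X and check whether π^{-1}(V) ∈ τ. V is open in τ_Q iff π^{-1}(V) ∈ τ.
  V = {}: π^{-1}(V) = ∅ ∈ τ ✓.
  V = {[x76=x79]}: π^{-1}(V) = {x76, x79} ∉ τ ✗.
  V = {[x77]}: π^{-1}(V) = {x77} ∉ τ ✗.
  V = {[x76=x79], [x77]}: π^{-1}(V) = {x76, x77, x79} ∉ τ ✗.
  V = {[x78]}: π^{-1}(V) = {x78} ∉ τ ✗.
  V = {[x76=x79], [x78]}: π^{-1}(V) = {x76, x78, x79} ∉ τ ✗.
  V = {[x77], [x78]}: π^{-1}(V) = {x77, x78} ∉ τ ✗.
  V = {[x76=x79], [x77], [x78]}: π^{-1}(V) = {x76, x77, x78, x79} ∈ τ ✓.
  V = {[x80]}: π^{-1}(V) = {x80} ∈ τ ✓.
  V = {[x76=x79], [x80]}: π^{-1}(V) = {x76, x79, x80} ∉ τ ✗.
  V = {[x77], [x80]}: π^{-1}(V) = {x77, x80} ∉ τ ✗.
  V = {[x76=x79], [x77], [x80]}: π^{-1}(V) = {x76, x77, x79, x80} ∉ τ ✗.
  V = {[x78], [x80]}: π^{-1}(V) = {x78, x80} ∉ τ ✗.
  V = {[x76=x79], [x78], [x80]}: π^{-1}(V) = {x76, x78, x79, x80} ∉ τ ✗.
  V = {[x77], [x78], [x80]}: π^{-1}(V) = {x77, x78, x80} ∉ τ ✗.
  V = {[x76=x79], [x77], [x78], [x80]}: π^{-1}(V) = {x76, x77, x78, x79, x80} ∈ τ ✓.
Open sets in the quotient: τ_Q = {{}, {[x76=x79], [x77], [x78]}, {[x80]}, {[x76=x79], [x77], [x78], [x80]}} (4 elements).


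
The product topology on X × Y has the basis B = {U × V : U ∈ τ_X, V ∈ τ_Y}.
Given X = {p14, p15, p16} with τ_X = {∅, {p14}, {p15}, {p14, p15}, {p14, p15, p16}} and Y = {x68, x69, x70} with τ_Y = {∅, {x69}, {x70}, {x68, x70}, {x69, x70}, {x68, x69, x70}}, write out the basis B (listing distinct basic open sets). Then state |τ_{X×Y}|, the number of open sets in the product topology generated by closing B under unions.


Basis B = {∅ × ∅, {p14} × {x69}, {p14} × {x70}, {p15} × {x69}, {p15} × {x70}, {p14} × {x68, x70}, {p14} × {x69, x70}, {p14, p15} × {x69}, {p14, p15} × {x70}, {p15} × {x68, x70}, {p15} × {x69, x70}, {p14} × {x68, x69, x70}, {p14, p15, p16} × {x69}, {p14, p15, p16} × {x70}, {p15} × {x68, x69, x70}, {p14, p15} × {x68, x70}, {p14, p15} × {x69, x70}, {p14, p15} × {x68, x69, x70}, {p14, p15, p16} × {x68, x70}, {p14, p15, p16} × {x69, x70}, {p14, p15, p16} × {x68, x69, x70}}; |τ_{X×Y}| = 70.

Enumerate products U × V with U ∈ τ_X, V ∈ τ_Y (deduplicated):
  ∅ × ∅ = {} (∅)
  {p14} × {x69} = {(p14,x69)}
  {p14} × {x70} = {(p14,x70)}
  {p15} × {x69} = {(p15,x69)}
  {p15} × {x70} = {(p15,x70)}
  {p14} × {x68, x70} = {(p14,x68), (p14,x70)}
  {p14} × {x69, x70} = {(p14,x69), (p14,x70)}
  {p14, p15} × {x69} = {(p14,x69), (p15,x69)}
  {p14, p15} × {x70} = {(p14,x70), (p15,x70)}
  {p15} × {x68, x70} = {(p15,x68), (p15,x70)}
  {p15} × {x69, x70} = {(p15,x69), (p15,x70)}
  {p14} × {x68, x69, x70} = {(p14,x68), (p14,x69), (p14,x70)}
  {p14, p15, p16} × {x69} = {(p14,x69), (p15,x69), (p16,x69)}
  {p14, p15, p16} × {x70} = {(p14,x70), (p15,x70), (p16,x70)}
  {p15} × {x68, x69, x70} = {(p15,x68), (p15,x69), (p15,x70)}
  {p14, p15} × {x68, x70} = {(p14,x68), (p14,x70), (p15,x68), (p15,x70)}
  {p14, p15} × {x69, x70} = {(p14,x69), (p14,x70), (p15,x69), (p15,x70)}
  {p14, p15} × {x68, x69, x70} = {(p14,x68), (p14,x69), (p14,x70), (p15,x68), (p15,x69), (p15,x70)}
  {p14, p15, p16} × {x68, x70} = {(p14,x68), (p14,x70), (p15,x68), (p15,x70), (p16,x68), (p16,x70)}
  {p14, p15, p16} × {x69, x70} = {(p14,x69), (p14,x70), (p15,x69), (p15,x70), (p16,x69), (p16,x70)}
  {p14, p15, p16} × {x68, x69, x70} = {(p14,x68), (p14,x69), (p14,x70), (p15,x68), (p15,x69), (p15,x70), (p16,x68), (p16,x69), (p16,x70)}
These 21 distinct sets form the basis B.
Close under arbitrary unions to get τ_{X×Y}; counting gives |τ_{X×Y}| = 70.


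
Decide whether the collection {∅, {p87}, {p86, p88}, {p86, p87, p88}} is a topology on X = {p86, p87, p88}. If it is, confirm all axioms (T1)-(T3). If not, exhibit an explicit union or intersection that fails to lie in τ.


τ IS a topology on X.

Axiom (T1): ∅ ∈ τ? Yes; X ∈ τ? Yes.
Axiom (T2/T3): check pairwise unions and intersections of members of τ.
All pairwise intersections and unions checked — each lies in τ. Therefore τ satisfies (T1), (T2), (T3): it IS a topology on X.


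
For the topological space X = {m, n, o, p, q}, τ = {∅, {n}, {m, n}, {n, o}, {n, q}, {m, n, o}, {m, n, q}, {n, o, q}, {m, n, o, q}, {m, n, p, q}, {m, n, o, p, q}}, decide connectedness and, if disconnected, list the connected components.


(X, τ) is connected.

Find clopen sets (U ∈ τ with X ∖ U ∈ τ):
  U = ∅, X ∖ U = {m, n, o, p, q} — both open, so U is clopen.
  U = {m, n, o, p, q}, X ∖ U = ∅ — both open, so U is clopen.
Only trivial clopens (∅ and X) exist, so (X, τ) is connected.
Compute connected components by grouping points that agree on all clopens:
  component: {m, n, o, p, q}


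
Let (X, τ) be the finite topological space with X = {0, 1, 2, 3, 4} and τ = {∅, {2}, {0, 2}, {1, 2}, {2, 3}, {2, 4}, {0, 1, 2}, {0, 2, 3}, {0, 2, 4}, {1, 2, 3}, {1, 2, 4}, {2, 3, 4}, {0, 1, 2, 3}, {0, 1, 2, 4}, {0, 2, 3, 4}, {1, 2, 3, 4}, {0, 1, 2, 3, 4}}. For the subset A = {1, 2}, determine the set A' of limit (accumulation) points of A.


A' = {0, 1, 3, 4}

For each x ∈ X, list the open sets U ∈ τ with x ∈ U, then check whether U ∩ (A ∖ {x}) ≠ ∅ for every such U.
  x = 0: opens ∋ x are {0, 2}, {0, 1, 2}, {0, 2, 3}, {0, 2, 4}, {0, 1, 2, 3}, {0, 1, 2, 4}, {0, 2, 3, 4}, {0, 1, 2, 3, 4}; each meets A ∖ {0}, so x IS a limit point.
  x = 1: opens ∋ x are {1, 2}, {0, 1, 2}, {1, 2, 3}, {1, 2, 4}, {0, 1, 2, 3}, {0, 1, 2, 4}, {1, 2, 3, 4}, {0, 1, 2, 3, 4}; each meets A ∖ {1}, so x IS a limit point.
  x = 2: open {2} ∋ x has {2} ∩ (A ∖ {2}) = ∅, so x is NOT a limit point.
  x = 3: opens ∋ x are {2, 3}, {0, 2, 3}, {1, 2, 3}, {2, 3, 4}, {0, 1, 2, 3}, {0, 2, 3, 4}, {1, 2, 3, 4}, {0, 1, 2, 3, 4}; each meets A ∖ {3}, so x IS a limit point.
  x = 4: opens ∋ x are {2, 4}, {0, 2, 4}, {1, 2, 4}, {2, 3, 4}, {0, 1, 2, 4}, {0, 2, 3, 4}, {1, 2, 3, 4}, {0, 1, 2, 3, 4}; each meets A ∖ {4}, so x IS a limit point.
Collecting: A' = {0, 1, 3, 4}.


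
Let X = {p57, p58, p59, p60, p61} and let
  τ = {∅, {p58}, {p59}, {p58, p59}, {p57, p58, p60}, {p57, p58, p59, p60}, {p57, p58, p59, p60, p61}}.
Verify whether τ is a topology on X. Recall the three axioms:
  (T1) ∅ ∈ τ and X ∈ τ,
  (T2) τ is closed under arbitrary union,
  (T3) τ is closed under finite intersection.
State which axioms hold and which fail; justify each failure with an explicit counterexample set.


τ IS a topology on X.

Axiom (T1): ∅ ∈ τ? Yes; X ∈ τ? Yes.
Axiom (T2/T3): check pairwise unions and intersections of members of τ.
All pairwise intersections and unions checked — each lies in τ. Therefore τ satisfies (T1), (T2), (T3): it IS a topology on X.


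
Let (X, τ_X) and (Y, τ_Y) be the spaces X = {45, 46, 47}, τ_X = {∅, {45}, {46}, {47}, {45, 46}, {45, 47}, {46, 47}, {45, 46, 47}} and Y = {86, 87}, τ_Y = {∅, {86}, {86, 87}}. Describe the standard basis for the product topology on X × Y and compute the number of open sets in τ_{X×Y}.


Basis B = {∅ × ∅, {45} × {86}, {46} × {86}, {47} × {86}, {45} × {86, 87}, {45, 46} × {86}, {45, 47} × {86}, {46} × {86, 87}, {46, 47} × {86}, {47} × {86, 87}, {45, 46, 47} × {86}, {45, 46} × {86, 87}, {45, 47} × {86, 87}, {46, 47} × {86, 87}, {45, 46, 47} × {86, 87}}; |τ_{X×Y}| = 27.

Enumerate products U × V with U ∈ τ_X, V ∈ τ_Y (deduplicated):
  ∅ × ∅ = {} (∅)
  {45} × {86} = {(45,86)}
  {46} × {86} = {(46,86)}
  {47} × {86} = {(47,86)}
  {45} × {86, 87} = {(45,86), (45,87)}
  {45, 46} × {86} = {(45,86), (46,86)}
  {45, 47} × {86} = {(45,86), (47,86)}
  {46} × {86, 87} = {(46,86), (46,87)}
  {46, 47} × {86} = {(46,86), (47,86)}
  {47} × {86, 87} = {(47,86), (47,87)}
  {45, 46, 47} × {86} = {(45,86), (46,86), (47,86)}
  {45, 46} × {86, 87} = {(45,86), (45,87), (46,86), (46,87)}
  {45, 47} × {86, 87} = {(45,86), (45,87), (47,86), (47,87)}
  {46, 47} × {86, 87} = {(46,86), (46,87), (47,86), (47,87)}
  {45, 46, 47} × {86, 87} = {(45,86), (45,87), (46,86), (46,87), (47,86), (47,87)}
These 15 distinct sets form the basis B.
Close under arbitrary unions to get τ_{X×Y}; counting gives |τ_{X×Y}| = 27.


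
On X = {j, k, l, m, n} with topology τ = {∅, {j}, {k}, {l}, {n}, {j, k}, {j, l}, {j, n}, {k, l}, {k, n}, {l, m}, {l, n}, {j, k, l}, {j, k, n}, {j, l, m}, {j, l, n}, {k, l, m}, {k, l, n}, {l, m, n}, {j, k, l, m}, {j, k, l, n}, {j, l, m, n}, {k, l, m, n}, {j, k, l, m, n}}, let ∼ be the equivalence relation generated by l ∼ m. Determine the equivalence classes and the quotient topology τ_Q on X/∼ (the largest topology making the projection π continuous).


X/∼ = {[j], [k], [l=m], [n]}; |τ_Q| = 16.

Equivalence classes: [j], [k], [l=m], [n].
Quotient map π: X → X/∼ sends j ↦ [j], k ↦ [k], l ↦ [l=m], m ↦ [l=m], n ↦ [n].
For each subset V ⊆ X/∼, compute π^{-1}(V) ⊆ X and check whether π^{-1}(V) ∈ τ. V is open in τ_Q iff π^{-1}(V) ∈ τ.
  V = {}: π^{-1}(V) = ∅ ∈ τ ✓.
  V = {[j]}: π^{-1}(V) = {j} ∈ τ ✓.
  V = {[k]}: π^{-1}(V) = {k} ∈ τ ✓.
  V = {[j], [k]}: π^{-1}(V) = {j, k} ∈ τ ✓.
  V = {[l=m]}: π^{-1}(V) = {l, m} ∈ τ ✓.
  V = {[j], [l=m]}: π^{-1}(V) = {j, l, m} ∈ τ ✓.
  V = {[k], [l=m]}: π^{-1}(V) = {k, l, m} ∈ τ ✓.
  V = {[j], [k], [l=m]}: π^{-1}(V) = {j, k, l, m} ∈ τ ✓.
  V = {[n]}: π^{-1}(V) = {n} ∈ τ ✓.
  V = {[j], [n]}: π^{-1}(V) = {j, n} ∈ τ ✓.
  V = {[k], [n]}: π^{-1}(V) = {k, n} ∈ τ ✓.
  V = {[j], [k], [n]}: π^{-1}(V) = {j, k, n} ∈ τ ✓.
  V = {[l=m], [n]}: π^{-1}(V) = {l, m, n} ∈ τ ✓.
  V = {[j], [l=m], [n]}: π^{-1}(V) = {j, l, m, n} ∈ τ ✓.
  V = {[k], [l=m], [n]}: π^{-1}(V) = {k, l, m, n} ∈ τ ✓.
  V = {[j], [k], [l=m], [n]}: π^{-1}(V) = {j, k, l, m, n} ∈ τ ✓.
Open sets in the quotient: τ_Q = {{}, {[j]}, {[k]}, {[j], [k]}, {[l=m]}, {[j], [l=m]}, {[k], [l=m]}, {[j], [k], [l=m]}, {[n]}, {[j], [n]}, {[k], [n]}, {[j], [k], [n]}, {[l=m], [n]}, {[j], [l=m], [n]}, {[k], [l=m], [n]}, {[j], [k], [l=m], [n]}} (16 elements).


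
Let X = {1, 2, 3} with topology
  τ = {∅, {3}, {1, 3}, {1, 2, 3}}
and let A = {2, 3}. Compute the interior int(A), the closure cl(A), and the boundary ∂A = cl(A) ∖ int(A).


int(A) = {3}, cl(A) = {1, 2, 3}, ∂A = {1, 2}.

Closed sets in (X, τ) are complements of opens:
  closed(X, τ) = {∅, {2}, {1, 2}, {1, 2, 3}}.
int(A) = ⋃ {U ∈ τ : U ⊆ A}. Opens contained in A: ∅, {3}.
Taking the union of these: int(A) = {3}.
cl(A) = ⋂ {C closed : A ⊆ C}. Closed sets containing A: {1, 2, 3}.
Intersecting these: cl(A) = {1, 2, 3}.
∂A = cl(A) ∖ int(A) = {1, 2, 3} ∖ {3} = {1, 2}.


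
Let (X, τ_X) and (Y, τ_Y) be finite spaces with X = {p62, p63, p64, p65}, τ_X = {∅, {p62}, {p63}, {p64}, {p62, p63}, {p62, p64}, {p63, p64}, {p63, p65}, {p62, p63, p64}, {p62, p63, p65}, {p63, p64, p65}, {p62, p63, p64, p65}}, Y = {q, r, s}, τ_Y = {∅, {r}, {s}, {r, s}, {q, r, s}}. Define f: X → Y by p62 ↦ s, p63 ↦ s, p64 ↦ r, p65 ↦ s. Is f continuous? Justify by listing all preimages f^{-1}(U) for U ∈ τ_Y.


f IS continuous.

Compute f^{-1}(U) for each U ∈ τ_Y:
  U = ∅: f^{-1}(U) = ∅ ∈ τ_X ✓.
  U = {r}: f^{-1}(U) = {p64} ∈ τ_X ✓.
  U = {s}: f^{-1}(U) = {p62, p63, p65} ∈ τ_X ✓.
  U = {r, s}: f^{-1}(U) = {p62, p63, p64, p65} ∈ τ_X ✓.
  U = {q, r, s}: f^{-1}(U) = {p62, p63, p64, p65} ∈ τ_X ✓.
Every preimage lies in τ_X, so f IS continuous.


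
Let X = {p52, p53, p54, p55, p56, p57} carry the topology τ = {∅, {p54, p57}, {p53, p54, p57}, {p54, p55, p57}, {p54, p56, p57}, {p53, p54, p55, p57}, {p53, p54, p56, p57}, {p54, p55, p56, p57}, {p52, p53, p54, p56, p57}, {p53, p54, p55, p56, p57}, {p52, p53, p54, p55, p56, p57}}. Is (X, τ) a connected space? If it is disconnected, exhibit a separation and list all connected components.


(X, τ) is connected.

Find clopen sets (U ∈ τ with X ∖ U ∈ τ):
  U = ∅, X ∖ U = {p52, p53, p54, p55, p56, p57} — both open, so U is clopen.
  U = {p52, p53, p54, p55, p56, p57}, X ∖ U = ∅ — both open, so U is clopen.
Only trivial clopens (∅ and X) exist, so (X, τ) is connected.
Compute connected components by grouping points that agree on all clopens:
  component: {p52, p53, p54, p55, p56, p57}


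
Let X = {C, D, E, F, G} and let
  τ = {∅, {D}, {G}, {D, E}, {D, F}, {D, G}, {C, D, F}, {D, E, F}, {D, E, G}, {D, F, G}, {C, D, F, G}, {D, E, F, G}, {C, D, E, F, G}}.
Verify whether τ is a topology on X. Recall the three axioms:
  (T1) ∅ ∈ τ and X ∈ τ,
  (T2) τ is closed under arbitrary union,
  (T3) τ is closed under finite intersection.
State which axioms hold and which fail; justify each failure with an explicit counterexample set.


τ is NOT a topology on X.

Axiom (T1): ∅ ∈ τ? Yes; X ∈ τ? Yes.
Axiom (T2/T3): check pairwise unions and intersections of members of τ.
Counterexample for (T2): {D, E} ∪ {C, D, F} = {C, D, E, F} ∉ τ. Therefore τ is NOT a topology.


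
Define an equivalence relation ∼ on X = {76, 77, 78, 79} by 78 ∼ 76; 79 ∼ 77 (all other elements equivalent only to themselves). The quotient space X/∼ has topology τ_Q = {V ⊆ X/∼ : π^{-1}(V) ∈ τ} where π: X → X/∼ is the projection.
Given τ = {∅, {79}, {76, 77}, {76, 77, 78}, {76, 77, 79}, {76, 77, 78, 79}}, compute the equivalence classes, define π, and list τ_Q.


X/∼ = {[76=78], [77=79]}; |τ_Q| = 2.

Equivalence classes: [76=78], [77=79].
Quotient map π: X → X/∼ sends 76 ↦ [76=78], 77 ↦ [77=79], 78 ↦ [76=78], 79 ↦ [77=79].
For each subset V ⊆ X/∼, compute π^{-1}(V) ⊆ X and check whether π^{-1}(V) ∈ τ. V is open in τ_Q iff π^{-1}(V) ∈ τ.
  V = {}: π^{-1}(V) = ∅ ∈ τ ✓.
  V = {[76=78]}: π^{-1}(V) = {76, 78} ∉ τ ✗.
  V = {[77=79]}: π^{-1}(V) = {77, 79} ∉ τ ✗.
  V = {[76=78], [77=79]}: π^{-1}(V) = {76, 77, 78, 79} ∈ τ ✓.
Open sets in the quotient: τ_Q = {{}, {[76=78], [77=79]}} (2 elements).


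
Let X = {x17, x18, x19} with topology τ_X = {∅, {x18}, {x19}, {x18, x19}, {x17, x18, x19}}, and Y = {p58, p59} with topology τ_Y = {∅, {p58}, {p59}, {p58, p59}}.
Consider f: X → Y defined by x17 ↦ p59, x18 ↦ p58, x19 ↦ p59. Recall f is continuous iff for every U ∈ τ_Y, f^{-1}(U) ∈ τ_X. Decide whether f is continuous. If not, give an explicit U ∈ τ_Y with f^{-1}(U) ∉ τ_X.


f is NOT continuous.

Compute f^{-1}(U) for each U ∈ τ_Y:
  U = ∅: f^{-1}(U) = ∅ ∈ τ_X ✓.
  U = {p58}: f^{-1}(U) = {x18} ∈ τ_X ✓.
  U = {p59}: f^{-1}(U) = {x17, x19} ∉ τ_X ✗.
  U = {p58, p59}: f^{-1}(U) = {x17, x18, x19} ∈ τ_X ✓.
Found U = {p59} with f^{-1}(U) = {x17, x19} not in τ_X. Therefore f is NOT continuous.


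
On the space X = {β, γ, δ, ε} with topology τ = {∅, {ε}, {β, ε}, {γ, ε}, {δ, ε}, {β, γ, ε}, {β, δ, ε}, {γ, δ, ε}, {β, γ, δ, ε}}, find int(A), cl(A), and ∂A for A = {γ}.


int(A) = ∅, cl(A) = {γ}, ∂A = {γ}.

Closed sets in (X, τ) are complements of opens:
  closed(X, τ) = {∅, {β}, {γ}, {δ}, {β, γ}, {β, δ}, {γ, δ}, {β, γ, δ}, {β, γ, δ, ε}}.
int(A) = ⋃ {U ∈ τ : U ⊆ A}. Opens contained in A: ∅.
Taking the union of these: int(A) = ∅.
cl(A) = ⋂ {C closed : A ⊆ C}. Closed sets containing A: {γ}, {β, γ}, {γ, δ}, {β, γ, δ}, {β, γ, δ, ε}.
Intersecting these: cl(A) = {γ}.
∂A = cl(A) ∖ int(A) = {γ} ∖ ∅ = {γ}.


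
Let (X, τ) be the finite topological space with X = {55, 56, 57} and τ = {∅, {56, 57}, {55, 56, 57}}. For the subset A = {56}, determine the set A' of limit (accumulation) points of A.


A' = {55, 57}

For each x ∈ X, list the open sets U ∈ τ with x ∈ U, then check whether U ∩ (A ∖ {x}) ≠ ∅ for every such U.
  x = 55: opens ∋ x are {55, 56, 57}; each meets A ∖ {55}, so x IS a limit point.
  x = 56: open {56, 57} ∋ x has {56, 57} ∩ (A ∖ {56}) = ∅, so x is NOT a limit point.
  x = 57: opens ∋ x are {56, 57}, {55, 56, 57}; each meets A ∖ {57}, so x IS a limit point.
Collecting: A' = {55, 57}.


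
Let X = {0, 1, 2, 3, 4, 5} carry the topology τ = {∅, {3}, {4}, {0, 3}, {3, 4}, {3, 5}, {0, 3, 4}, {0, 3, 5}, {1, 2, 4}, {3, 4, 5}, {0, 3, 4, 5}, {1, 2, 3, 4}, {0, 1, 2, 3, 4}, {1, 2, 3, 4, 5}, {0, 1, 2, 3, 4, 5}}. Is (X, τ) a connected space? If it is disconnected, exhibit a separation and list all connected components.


(X, τ) is disconnected; components = [{0, 3, 5}, {1, 2, 4}].

Find clopen sets (U ∈ τ with X ∖ U ∈ τ):
  U = ∅, X ∖ U = {0, 1, 2, 3, 4, 5} — both open, so U is clopen.
  U = {0, 3, 5}, X ∖ U = {1, 2, 4} — both open, so U is clopen.
  U = {1, 2, 4}, X ∖ U = {0, 3, 5} — both open, so U is clopen.
  U = {0, 1, 2, 3, 4, 5}, X ∖ U = ∅ — both open, so U is clopen.
Nontrivial clopen(s) exist: e.g. {1, 2, 4}. So (X, τ) is disconnected.
Compute connected components by grouping points that agree on all clopens:
  component: {0, 3, 5}
  component: {1, 2, 4}


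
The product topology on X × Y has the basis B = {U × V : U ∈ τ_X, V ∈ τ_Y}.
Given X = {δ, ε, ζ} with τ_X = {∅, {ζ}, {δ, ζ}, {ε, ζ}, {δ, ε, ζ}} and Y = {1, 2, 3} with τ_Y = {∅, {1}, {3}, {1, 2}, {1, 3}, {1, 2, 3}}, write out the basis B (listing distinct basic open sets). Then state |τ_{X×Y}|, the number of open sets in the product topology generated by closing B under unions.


Basis B = {∅ × ∅, {ζ} × {1}, {ζ} × {3}, {δ, ζ} × {1}, {δ, ζ} × {3}, {ε, ζ} × {1}, {ε, ζ} × {3}, {ζ} × {1, 2}, {ζ} × {1, 3}, {δ, ε, ζ} × {1}, {δ, ε, ζ} × {3}, {ζ} × {1, 2, 3}, {δ, ζ} × {1, 2}, {δ, ζ} × {1, 3}, {ε, ζ} × {1, 2}, {ε, ζ} × {1, 3}, {δ, ζ} × {1, 2, 3}, {δ, ε, ζ} × {1, 2}, {δ, ε, ζ} × {1, 3}, {ε, ζ} × {1, 2, 3}, {δ, ε, ζ} × {1, 2, 3}}; |τ_{X×Y}| = 70.

Enumerate products U × V with U ∈ τ_X, V ∈ τ_Y (deduplicated):
  ∅ × ∅ = {} (∅)
  {ζ} × {1} = {(ζ,1)}
  {ζ} × {3} = {(ζ,3)}
  {δ, ζ} × {1} = {(δ,1), (ζ,1)}
  {δ, ζ} × {3} = {(δ,3), (ζ,3)}
  {ε, ζ} × {1} = {(ε,1), (ζ,1)}
  {ε, ζ} × {3} = {(ε,3), (ζ,3)}
  {ζ} × {1, 2} = {(ζ,1), (ζ,2)}
  {ζ} × {1, 3} = {(ζ,1), (ζ,3)}
  {δ, ε, ζ} × {1} = {(δ,1), (ε,1), (ζ,1)}
  {δ, ε, ζ} × {3} = {(δ,3), (ε,3), (ζ,3)}
  {ζ} × {1, 2, 3} = {(ζ,1), (ζ,2), (ζ,3)}
  {δ, ζ} × {1, 2} = {(δ,1), (δ,2), (ζ,1), (ζ,2)}
  {δ, ζ} × {1, 3} = {(δ,1), (δ,3), (ζ,1), (ζ,3)}
  {ε, ζ} × {1, 2} = {(ε,1), (ε,2), (ζ,1), (ζ,2)}
  {ε, ζ} × {1, 3} = {(ε,1), (ε,3), (ζ,1), (ζ,3)}
  {δ, ζ} × {1, 2, 3} = {(δ,1), (δ,2), (δ,3), (ζ,1), (ζ,2), (ζ,3)}
  {δ, ε, ζ} × {1, 2} = {(δ,1), (δ,2), (ε,1), (ε,2), (ζ,1), (ζ,2)}
  {δ, ε, ζ} × {1, 3} = {(δ,1), (δ,3), (ε,1), (ε,3), (ζ,1), (ζ,3)}
  {ε, ζ} × {1, 2, 3} = {(ε,1), (ε,2), (ε,3), (ζ,1), (ζ,2), (ζ,3)}
  {δ, ε, ζ} × {1, 2, 3} = {(δ,1), (δ,2), (δ,3), (ε,1), (ε,2), (ε,3), (ζ,1), (ζ,2), (ζ,3)}
These 21 distinct sets form the basis B.
Close under arbitrary unions to get τ_{X×Y}; counting gives |τ_{X×Y}| = 70.


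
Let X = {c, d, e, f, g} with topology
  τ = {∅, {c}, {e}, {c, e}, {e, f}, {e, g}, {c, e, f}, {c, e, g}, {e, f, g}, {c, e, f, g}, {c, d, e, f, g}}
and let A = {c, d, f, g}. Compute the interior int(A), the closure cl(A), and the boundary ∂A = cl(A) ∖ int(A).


int(A) = {c}, cl(A) = {c, d, f, g}, ∂A = {d, f, g}.

Closed sets in (X, τ) are complements of opens:
  closed(X, τ) = {∅, {d}, {c, d}, {d, f}, {d, g}, {c, d, f}, {c, d, g}, {d, f, g}, {c, d, f, g}, {d, e, f, g}, {c, d, e, f, g}}.
int(A) = ⋃ {U ∈ τ : U ⊆ A}. Opens contained in A: ∅, {c}.
Taking the union of these: int(A) = {c}.
cl(A) = ⋂ {C closed : A ⊆ C}. Closed sets containing A: {c, d, f, g}, {c, d, e, f, g}.
Intersecting these: cl(A) = {c, d, f, g}.
∂A = cl(A) ∖ int(A) = {c, d, f, g} ∖ {c} = {d, f, g}.


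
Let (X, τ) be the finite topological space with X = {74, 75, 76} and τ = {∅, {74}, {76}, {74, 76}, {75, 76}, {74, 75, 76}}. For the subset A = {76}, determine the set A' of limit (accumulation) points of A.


A' = {75}

For each x ∈ X, list the open sets U ∈ τ with x ∈ U, then check whether U ∩ (A ∖ {x}) ≠ ∅ for every such U.
  x = 74: open {74} ∋ x has {74} ∩ (A ∖ {74}) = ∅, so x is NOT a limit point.
  x = 75: opens ∋ x are {75, 76}, {74, 75, 76}; each meets A ∖ {75}, so x IS a limit point.
  x = 76: open {76} ∋ x has {76} ∩ (A ∖ {76}) = ∅, so x is NOT a limit point.
Collecting: A' = {75}.


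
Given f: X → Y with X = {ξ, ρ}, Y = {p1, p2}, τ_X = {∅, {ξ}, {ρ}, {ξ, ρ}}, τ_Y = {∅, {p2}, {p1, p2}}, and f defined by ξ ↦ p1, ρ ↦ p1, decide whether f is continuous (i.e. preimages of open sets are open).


f IS continuous.

Compute f^{-1}(U) for each U ∈ τ_Y:
  U = ∅: f^{-1}(U) = ∅ ∈ τ_X ✓.
  U = {p2}: f^{-1}(U) = ∅ ∈ τ_X ✓.
  U = {p1, p2}: f^{-1}(U) = {ξ, ρ} ∈ τ_X ✓.
Every preimage lies in τ_X, so f IS continuous.


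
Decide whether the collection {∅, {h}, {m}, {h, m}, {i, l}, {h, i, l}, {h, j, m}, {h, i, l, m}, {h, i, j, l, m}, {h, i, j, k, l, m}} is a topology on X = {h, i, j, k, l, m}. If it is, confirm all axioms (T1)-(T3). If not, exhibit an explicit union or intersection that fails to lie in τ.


τ is NOT a topology on X.

Axiom (T1): ∅ ∈ τ? Yes; X ∈ τ? Yes.
Axiom (T2/T3): check pairwise unions and intersections of members of τ.
Counterexample for (T2): {m} ∪ {i, l} = {i, l, m} ∉ τ. Therefore τ is NOT a topology.


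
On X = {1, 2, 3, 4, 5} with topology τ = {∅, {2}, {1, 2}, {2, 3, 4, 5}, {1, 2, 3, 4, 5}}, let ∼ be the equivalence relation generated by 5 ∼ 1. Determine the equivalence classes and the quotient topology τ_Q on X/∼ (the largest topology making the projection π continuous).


X/∼ = {[1=5], [2], [3], [4]}; |τ_Q| = 3.

Equivalence classes: [1=5], [2], [3], [4].
Quotient map π: X → X/∼ sends 1 ↦ [1=5], 2 ↦ [2], 3 ↦ [3], 4 ↦ [4], 5 ↦ [1=5].
For each subset V ⊆ X/∼, compute π^{-1}(V) ⊆ X and check whether π^{-1}(V) ∈ τ. V is open in τ_Q iff π^{-1}(V) ∈ τ.
  V = {}: π^{-1}(V) = ∅ ∈ τ ✓.
  V = {[1=5]}: π^{-1}(V) = {1, 5} ∉ τ ✗.
  V = {[2]}: π^{-1}(V) = {2} ∈ τ ✓.
  V = {[1=5], [2]}: π^{-1}(V) = {1, 2, 5} ∉ τ ✗.
  V = {[3]}: π^{-1}(V) = {3} ∉ τ ✗.
  V = {[1=5], [3]}: π^{-1}(V) = {1, 3, 5} ∉ τ ✗.
  V = {[2], [3]}: π^{-1}(V) = {2, 3} ∉ τ ✗.
  V = {[1=5], [2], [3]}: π^{-1}(V) = {1, 2, 3, 5} ∉ τ ✗.
  V = {[4]}: π^{-1}(V) = {4} ∉ τ ✗.
  V = {[1=5], [4]}: π^{-1}(V) = {1, 4, 5} ∉ τ ✗.
  V = {[2], [4]}: π^{-1}(V) = {2, 4} ∉ τ ✗.
  V = {[1=5], [2], [4]}: π^{-1}(V) = {1, 2, 4, 5} ∉ τ ✗.
  V = {[3], [4]}: π^{-1}(V) = {3, 4} ∉ τ ✗.
  V = {[1=5], [3], [4]}: π^{-1}(V) = {1, 3, 4, 5} ∉ τ ✗.
  V = {[2], [3], [4]}: π^{-1}(V) = {2, 3, 4} ∉ τ ✗.
  V = {[1=5], [2], [3], [4]}: π^{-1}(V) = {1, 2, 3, 4, 5} ∈ τ ✓.
Open sets in the quotient: τ_Q = {{}, {[2]}, {[1=5], [2], [3], [4]}} (3 elements).


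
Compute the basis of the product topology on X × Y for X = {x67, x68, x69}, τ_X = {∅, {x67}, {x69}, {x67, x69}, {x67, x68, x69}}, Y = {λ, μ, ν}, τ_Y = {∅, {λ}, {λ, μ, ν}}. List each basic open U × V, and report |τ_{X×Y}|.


Basis B = {∅ × ∅, {x67} × {λ}, {x69} × {λ}, {x67, x69} × {λ}, {x67} × {λ, μ, ν}, {x67, x68, x69} × {λ}, {x69} × {λ, μ, ν}, {x67, x69} × {λ, μ, ν}, {x67, x68, x69} × {λ, μ, ν}}; |τ_{X×Y}| = 14.

Enumerate products U × V with U ∈ τ_X, V ∈ τ_Y (deduplicated):
  ∅ × ∅ = {} (∅)
  {x67} × {λ} = {(x67,λ)}
  {x69} × {λ} = {(x69,λ)}
  {x67, x69} × {λ} = {(x67,λ), (x69,λ)}
  {x67} × {λ, μ, ν} = {(x67,λ), (x67,μ), (x67,ν)}
  {x67, x68, x69} × {λ} = {(x67,λ), (x68,λ), (x69,λ)}
  {x69} × {λ, μ, ν} = {(x69,λ), (x69,μ), (x69,ν)}
  {x67, x69} × {λ, μ, ν} = {(x67,λ), (x67,μ), (x67,ν), (x69,λ), (x69,μ), (x69,ν)}
  {x67, x68, x69} × {λ, μ, ν} = {(x67,λ), (x67,μ), (x67,ν), (x68,λ), (x68,μ), (x68,ν), (x69,λ), (x69,μ), (x69,ν)}
These 9 distinct sets form the basis B.
Close under arbitrary unions to get τ_{X×Y}; counting gives |τ_{X×Y}| = 14.


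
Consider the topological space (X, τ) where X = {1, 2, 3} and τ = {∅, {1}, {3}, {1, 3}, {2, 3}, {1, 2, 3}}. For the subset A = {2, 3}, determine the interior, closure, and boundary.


int(A) = {2, 3}, cl(A) = {2, 3}, ∂A = ∅.

Closed sets in (X, τ) are complements of opens:
  closed(X, τ) = {∅, {1}, {2}, {1, 2}, {2, 3}, {1, 2, 3}}.
int(A) = ⋃ {U ∈ τ : U ⊆ A}. Opens contained in A: ∅, {3}, {2, 3}.
Taking the union of these: int(A) = {2, 3}.
cl(A) = ⋂ {C closed : A ⊆ C}. Closed sets containing A: {2, 3}, {1, 2, 3}.
Intersecting these: cl(A) = {2, 3}.
∂A = cl(A) ∖ int(A) = {2, 3} ∖ {2, 3} = ∅.


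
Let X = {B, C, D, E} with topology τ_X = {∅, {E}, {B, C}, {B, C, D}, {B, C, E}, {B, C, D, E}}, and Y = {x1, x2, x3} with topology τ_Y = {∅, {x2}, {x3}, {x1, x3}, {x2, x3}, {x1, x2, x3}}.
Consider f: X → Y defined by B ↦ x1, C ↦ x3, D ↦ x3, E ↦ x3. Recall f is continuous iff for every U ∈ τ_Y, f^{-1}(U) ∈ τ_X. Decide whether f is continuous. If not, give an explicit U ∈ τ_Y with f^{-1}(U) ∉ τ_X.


f is NOT continuous.

Compute f^{-1}(U) for each U ∈ τ_Y:
  U = ∅: f^{-1}(U) = ∅ ∈ τ_X ✓.
  U = {x2}: f^{-1}(U) = ∅ ∈ τ_X ✓.
  U = {x3}: f^{-1}(U) = {C, D, E} ∉ τ_X ✗.
  U = {x1, x3}: f^{-1}(U) = {B, C, D, E} ∈ τ_X ✓.
  U = {x2, x3}: f^{-1}(U) = {C, D, E} ∉ τ_X ✗.
  U = {x1, x2, x3}: f^{-1}(U) = {B, C, D, E} ∈ τ_X ✓.
Found U = {x3} with f^{-1}(U) = {C, D, E} not in τ_X. Therefore f is NOT continuous.


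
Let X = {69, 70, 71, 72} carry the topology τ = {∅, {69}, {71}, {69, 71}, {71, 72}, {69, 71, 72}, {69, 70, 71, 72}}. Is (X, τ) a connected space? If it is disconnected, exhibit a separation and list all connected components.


(X, τ) is connected.

Find clopen sets (U ∈ τ with X ∖ U ∈ τ):
  U = ∅, X ∖ U = {69, 70, 71, 72} — both open, so U is clopen.
  U = {69, 70, 71, 72}, X ∖ U = ∅ — both open, so U is clopen.
Only trivial clopens (∅ and X) exist, so (X, τ) is connected.
Compute connected components by grouping points that agree on all clopens:
  component: {69, 70, 71, 72}


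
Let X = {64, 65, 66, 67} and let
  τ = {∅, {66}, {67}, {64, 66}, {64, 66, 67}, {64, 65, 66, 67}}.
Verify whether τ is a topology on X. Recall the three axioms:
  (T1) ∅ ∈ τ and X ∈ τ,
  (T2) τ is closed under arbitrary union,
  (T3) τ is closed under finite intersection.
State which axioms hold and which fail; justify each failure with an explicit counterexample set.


τ is NOT a topology on X.

Axiom (T1): ∅ ∈ τ? Yes; X ∈ τ? Yes.
Axiom (T2/T3): check pairwise unions and intersections of members of τ.
Counterexample for (T2): {66} ∪ {67} = {66, 67} ∉ τ. Therefore τ is NOT a topology.


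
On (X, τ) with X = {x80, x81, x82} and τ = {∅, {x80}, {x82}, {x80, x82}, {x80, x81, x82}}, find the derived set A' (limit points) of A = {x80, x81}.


A' = {x81}

For each x ∈ X, list the open sets U ∈ τ with x ∈ U, then check whether U ∩ (A ∖ {x}) ≠ ∅ for every such U.
  x = x80: open {x80} ∋ x has {x80} ∩ (A ∖ {x80}) = ∅, so x is NOT a limit point.
  x = x81: opens ∋ x are {x80, x81, x82}; each meets A ∖ {x81}, so x IS a limit point.
  x = x82: open {x82} ∋ x has {x82} ∩ (A ∖ {x82}) = ∅, so x is NOT a limit point.
Collecting: A' = {x81}.


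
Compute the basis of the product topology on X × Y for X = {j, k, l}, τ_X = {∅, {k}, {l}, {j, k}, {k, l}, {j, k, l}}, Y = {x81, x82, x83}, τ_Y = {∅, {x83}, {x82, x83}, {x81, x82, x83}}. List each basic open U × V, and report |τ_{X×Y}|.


Basis B = {∅ × ∅, {k} × {x83}, {l} × {x83}, {j, k} × {x83}, {k} × {x82, x83}, {k, l} × {x83}, {l} × {x82, x83}, {j, k, l} × {x83}, {k} × {x81, x82, x83}, {l} × {x81, x82, x83}, {j, k} × {x82, x83}, {k, l} × {x82, x83}, {j, k} × {x81, x82, x83}, {j, k, l} × {x82, x83}, {k, l} × {x81, x82, x83}, {j, k, l} × {x81, x82, x83}}; |τ_{X×Y}| = 40.

Enumerate products U × V with U ∈ τ_X, V ∈ τ_Y (deduplicated):
  ∅ × ∅ = {} (∅)
  {k} × {x83} = {(k,x83)}
  {l} × {x83} = {(l,x83)}
  {j, k} × {x83} = {(j,x83), (k,x83)}
  {k} × {x82, x83} = {(k,x82), (k,x83)}
  {k, l} × {x83} = {(k,x83), (l,x83)}
  {l} × {x82, x83} = {(l,x82), (l,x83)}
  {j, k, l} × {x83} = {(j,x83), (k,x83), (l,x83)}
  {k} × {x81, x82, x83} = {(k,x81), (k,x82), (k,x83)}
  {l} × {x81, x82, x83} = {(l,x81), (l,x82), (l,x83)}
  {j, k} × {x82, x83} = {(j,x82), (j,x83), (k,x82), (k,x83)}
  {k, l} × {x82, x83} = {(k,x82), (k,x83), (l,x82), (l,x83)}
  {j, k} × {x81, x82, x83} = {(j,x81), (j,x82), (j,x83), (k,x81), (k,x82), (k,x83)}
  {j, k, l} × {x82, x83} = {(j,x82), (j,x83), (k,x82), (k,x83), (l,x82), (l,x83)}
  {k, l} × {x81, x82, x83} = {(k,x81), (k,x82), (k,x83), (l,x81), (l,x82), (l,x83)}
  {j, k, l} × {x81, x82, x83} = {(j,x81), (j,x82), (j,x83), (k,x81), (k,x82), (k,x83), (l,x81), (l,x82), (l,x83)}
These 16 distinct sets form the basis B.
Close under arbitrary unions to get τ_{X×Y}; counting gives |τ_{X×Y}| = 40.


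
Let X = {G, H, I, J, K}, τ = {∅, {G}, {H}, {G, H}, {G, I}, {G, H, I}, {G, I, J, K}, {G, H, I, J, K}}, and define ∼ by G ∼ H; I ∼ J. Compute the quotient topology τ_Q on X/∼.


X/∼ = {[G=H], [I=J], [K]}; |τ_Q| = 3.

Equivalence classes: [G=H], [I=J], [K].
Quotient map π: X → X/∼ sends G ↦ [G=H], H ↦ [G=H], I ↦ [I=J], J ↦ [I=J], K ↦ [K].
For each subset V ⊆ X/∼, compute π^{-1}(V) ⊆ X and check whether π^{-1}(V) ∈ τ. V is open in τ_Q iff π^{-1}(V) ∈ τ.
  V = {}: π^{-1}(V) = ∅ ∈ τ ✓.
  V = {[G=H]}: π^{-1}(V) = {G, H} ∈ τ ✓.
  V = {[I=J]}: π^{-1}(V) = {I, J} ∉ τ ✗.
  V = {[G=H], [I=J]}: π^{-1}(V) = {G, H, I, J} ∉ τ ✗.
  V = {[K]}: π^{-1}(V) = {K} ∉ τ ✗.
  V = {[G=H], [K]}: π^{-1}(V) = {G, H, K} ∉ τ ✗.
  V = {[I=J], [K]}: π^{-1}(V) = {I, J, K} ∉ τ ✗.
  V = {[G=H], [I=J], [K]}: π^{-1}(V) = {G, H, I, J, K} ∈ τ ✓.
Open sets in the quotient: τ_Q = {{}, {[G=H]}, {[G=H], [I=J], [K]}} (3 elements).


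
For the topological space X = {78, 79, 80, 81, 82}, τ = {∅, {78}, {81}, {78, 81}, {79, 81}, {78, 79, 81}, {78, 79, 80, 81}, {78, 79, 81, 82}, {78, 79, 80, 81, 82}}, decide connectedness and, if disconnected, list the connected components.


(X, τ) is connected.

Find clopen sets (U ∈ τ with X ∖ U ∈ τ):
  U = ∅, X ∖ U = {78, 79, 80, 81, 82} — both open, so U is clopen.
  U = {78, 79, 80, 81, 82}, X ∖ U = ∅ — both open, so U is clopen.
Only trivial clopens (∅ and X) exist, so (X, τ) is connected.
Compute connected components by grouping points that agree on all clopens:
  component: {78, 79, 80, 81, 82}


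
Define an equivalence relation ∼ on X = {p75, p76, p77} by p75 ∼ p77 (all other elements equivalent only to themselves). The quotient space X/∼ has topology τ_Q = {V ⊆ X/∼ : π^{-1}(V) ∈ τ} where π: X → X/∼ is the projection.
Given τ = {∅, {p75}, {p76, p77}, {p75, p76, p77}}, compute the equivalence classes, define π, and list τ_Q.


X/∼ = {[p75=p77], [p76]}; |τ_Q| = 2.

Equivalence classes: [p75=p77], [p76].
Quotient map π: X → X/∼ sends p75 ↦ [p75=p77], p76 ↦ [p76], p77 ↦ [p75=p77].
For each subset V ⊆ X/∼, compute π^{-1}(V) ⊆ X and check whether π^{-1}(V) ∈ τ. V is open in τ_Q iff π^{-1}(V) ∈ τ.
  V = {}: π^{-1}(V) = ∅ ∈ τ ✓.
  V = {[p75=p77]}: π^{-1}(V) = {p75, p77} ∉ τ ✗.
  V = {[p76]}: π^{-1}(V) = {p76} ∉ τ ✗.
  V = {[p75=p77], [p76]}: π^{-1}(V) = {p75, p76, p77} ∈ τ ✓.
Open sets in the quotient: τ_Q = {{}, {[p75=p77], [p76]}} (2 elements).


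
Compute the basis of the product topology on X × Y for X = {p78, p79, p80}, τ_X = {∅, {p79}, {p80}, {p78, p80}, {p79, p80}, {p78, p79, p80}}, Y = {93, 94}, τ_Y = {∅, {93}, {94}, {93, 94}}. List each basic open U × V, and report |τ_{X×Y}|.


Basis B = {∅ × ∅, {p79} × {93}, {p79} × {94}, {p80} × {93}, {p80} × {94}, {p78, p80} × {93}, {p78, p80} × {94}, {p79} × {93, 94}, {p79, p80} × {93}, {p79, p80} × {94}, {p80} × {93, 94}, {p78, p79, p80} × {93}, {p78, p79, p80} × {94}, {p78, p80} × {93, 94}, {p79, p80} × {93, 94}, {p78, p79, p80} × {93, 94}}; |τ_{X×Y}| = 36.

Enumerate products U × V with U ∈ τ_X, V ∈ τ_Y (deduplicated):
  ∅ × ∅ = {} (∅)
  {p79} × {93} = {(p79,93)}
  {p79} × {94} = {(p79,94)}
  {p80} × {93} = {(p80,93)}
  {p80} × {94} = {(p80,94)}
  {p78, p80} × {93} = {(p78,93), (p80,93)}
  {p78, p80} × {94} = {(p78,94), (p80,94)}
  {p79} × {93, 94} = {(p79,93), (p79,94)}
  {p79, p80} × {93} = {(p79,93), (p80,93)}
  {p79, p80} × {94} = {(p79,94), (p80,94)}
  {p80} × {93, 94} = {(p80,93), (p80,94)}
  {p78, p79, p80} × {93} = {(p78,93), (p79,93), (p80,93)}
  {p78, p79, p80} × {94} = {(p78,94), (p79,94), (p80,94)}
  {p78, p80} × {93, 94} = {(p78,93), (p78,94), (p80,93), (p80,94)}
  {p79, p80} × {93, 94} = {(p79,93), (p79,94), (p80,93), (p80,94)}
  {p78, p79, p80} × {93, 94} = {(p78,93), (p78,94), (p79,93), (p79,94), (p80,93), (p80,94)}
These 16 distinct sets form the basis B.
Close under arbitrary unions to get τ_{X×Y}; counting gives |τ_{X×Y}| = 36.


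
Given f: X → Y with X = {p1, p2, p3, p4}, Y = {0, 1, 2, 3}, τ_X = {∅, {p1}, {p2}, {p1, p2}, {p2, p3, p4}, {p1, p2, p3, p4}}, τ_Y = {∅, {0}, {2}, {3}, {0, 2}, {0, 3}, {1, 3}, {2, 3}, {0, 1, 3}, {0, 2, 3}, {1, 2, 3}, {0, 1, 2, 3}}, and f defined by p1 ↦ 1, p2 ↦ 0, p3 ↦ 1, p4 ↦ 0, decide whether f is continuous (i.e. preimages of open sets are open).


f is NOT continuous.

Compute f^{-1}(U) for each U ∈ τ_Y:
  U = ∅: f^{-1}(U) = ∅ ∈ τ_X ✓.
  U = {0}: f^{-1}(U) = {p2, p4} ∉ τ_X ✗.
  U = {2}: f^{-1}(U) = ∅ ∈ τ_X ✓.
  U = {3}: f^{-1}(U) = ∅ ∈ τ_X ✓.
  U = {0, 2}: f^{-1}(U) = {p2, p4} ∉ τ_X ✗.
  U = {0, 3}: f^{-1}(U) = {p2, p4} ∉ τ_X ✗.
  U = {1, 3}: f^{-1}(U) = {p1, p3} ∉ τ_X ✗.
  U = {2, 3}: f^{-1}(U) = ∅ ∈ τ_X ✓.
  U = {0, 1, 3}: f^{-1}(U) = {p1, p2, p3, p4} ∈ τ_X ✓.
  U = {0, 2, 3}: f^{-1}(U) = {p2, p4} ∉ τ_X ✗.
  U = {1, 2, 3}: f^{-1}(U) = {p1, p3} ∉ τ_X ✗.
  U = {0, 1, 2, 3}: f^{-1}(U) = {p1, p2, p3, p4} ∈ τ_X ✓.
Found U = {0} with f^{-1}(U) = {p2, p4} not in τ_X. Therefore f is NOT continuous.


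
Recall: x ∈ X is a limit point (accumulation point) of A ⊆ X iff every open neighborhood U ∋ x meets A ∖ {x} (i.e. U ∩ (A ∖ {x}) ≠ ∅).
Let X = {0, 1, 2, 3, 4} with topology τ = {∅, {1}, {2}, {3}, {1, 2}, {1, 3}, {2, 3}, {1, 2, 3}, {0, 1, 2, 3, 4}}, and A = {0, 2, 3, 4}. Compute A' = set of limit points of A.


A' = {0, 4}

For each x ∈ X, list the open sets U ∈ τ with x ∈ U, then check whether U ∩ (A ∖ {x}) ≠ ∅ for every such U.
  x = 0: opens ∋ x are {0, 1, 2, 3, 4}; each meets A ∖ {0}, so x IS a limit point.
  x = 1: open {1} ∋ x has {1} ∩ (A ∖ {1}) = ∅, so x is NOT a limit point.
  x = 2: open {2} ∋ x has {2} ∩ (A ∖ {2}) = ∅, so x is NOT a limit point.
  x = 3: open {3} ∋ x has {3} ∩ (A ∖ {3}) = ∅, so x is NOT a limit point.
  x = 4: opens ∋ x are {0, 1, 2, 3, 4}; each meets A ∖ {4}, so x IS a limit point.
Collecting: A' = {0, 4}.


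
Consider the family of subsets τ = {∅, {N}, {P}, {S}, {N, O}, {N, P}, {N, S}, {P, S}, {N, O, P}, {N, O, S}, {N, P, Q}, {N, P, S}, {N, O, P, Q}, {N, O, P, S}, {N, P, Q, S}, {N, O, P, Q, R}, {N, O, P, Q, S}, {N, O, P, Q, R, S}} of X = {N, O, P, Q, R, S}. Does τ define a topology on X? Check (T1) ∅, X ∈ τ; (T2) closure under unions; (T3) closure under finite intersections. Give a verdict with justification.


τ IS a topology on X.

Axiom (T1): ∅ ∈ τ? Yes; X ∈ τ? Yes.
Axiom (T2/T3): check pairwise unions and intersections of members of τ.
All pairwise intersections and unions checked — each lies in τ. Therefore τ satisfies (T1), (T2), (T3): it IS a topology on X.


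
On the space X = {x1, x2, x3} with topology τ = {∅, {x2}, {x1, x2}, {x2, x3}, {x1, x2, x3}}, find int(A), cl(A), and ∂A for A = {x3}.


int(A) = ∅, cl(A) = {x3}, ∂A = {x3}.

Closed sets in (X, τ) are complements of opens:
  closed(X, τ) = {∅, {x1}, {x3}, {x1, x3}, {x1, x2, x3}}.
int(A) = ⋃ {U ∈ τ : U ⊆ A}. Opens contained in A: ∅.
Taking the union of these: int(A) = ∅.
cl(A) = ⋂ {C closed : A ⊆ C}. Closed sets containing A: {x3}, {x1, x3}, {x1, x2, x3}.
Intersecting these: cl(A) = {x3}.
∂A = cl(A) ∖ int(A) = {x3} ∖ ∅ = {x3}.


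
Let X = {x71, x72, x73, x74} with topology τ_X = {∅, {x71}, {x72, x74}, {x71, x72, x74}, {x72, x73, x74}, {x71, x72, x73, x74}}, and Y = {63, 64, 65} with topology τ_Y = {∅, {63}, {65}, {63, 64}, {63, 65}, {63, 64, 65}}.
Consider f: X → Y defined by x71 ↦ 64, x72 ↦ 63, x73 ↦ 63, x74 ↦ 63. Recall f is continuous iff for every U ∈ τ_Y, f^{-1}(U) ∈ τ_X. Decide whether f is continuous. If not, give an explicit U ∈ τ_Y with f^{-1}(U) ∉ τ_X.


f IS continuous.

Compute f^{-1}(U) for each U ∈ τ_Y:
  U = ∅: f^{-1}(U) = ∅ ∈ τ_X ✓.
  U = {63}: f^{-1}(U) = {x72, x73, x74} ∈ τ_X ✓.
  U = {65}: f^{-1}(U) = ∅ ∈ τ_X ✓.
  U = {63, 64}: f^{-1}(U) = {x71, x72, x73, x74} ∈ τ_X ✓.
  U = {63, 65}: f^{-1}(U) = {x72, x73, x74} ∈ τ_X ✓.
  U = {63, 64, 65}: f^{-1}(U) = {x71, x72, x73, x74} ∈ τ_X ✓.
Every preimage lies in τ_X, so f IS continuous.


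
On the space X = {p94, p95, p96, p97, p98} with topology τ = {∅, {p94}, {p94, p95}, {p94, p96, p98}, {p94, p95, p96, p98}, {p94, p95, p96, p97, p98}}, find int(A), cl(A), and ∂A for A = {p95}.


int(A) = ∅, cl(A) = {p95, p97}, ∂A = {p95, p97}.

Closed sets in (X, τ) are complements of opens:
  closed(X, τ) = {∅, {p97}, {p95, p97}, {p96, p97, p98}, {p95, p96, p97, p98}, {p94, p95, p96, p97, p98}}.
int(A) = ⋃ {U ∈ τ : U ⊆ A}. Opens contained in A: ∅.
Taking the union of these: int(A) = ∅.
cl(A) = ⋂ {C closed : A ⊆ C}. Closed sets containing A: {p95, p97}, {p95, p96, p97, p98}, {p94, p95, p96, p97, p98}.
Intersecting these: cl(A) = {p95, p97}.
∂A = cl(A) ∖ int(A) = {p95, p97} ∖ ∅ = {p95, p97}.


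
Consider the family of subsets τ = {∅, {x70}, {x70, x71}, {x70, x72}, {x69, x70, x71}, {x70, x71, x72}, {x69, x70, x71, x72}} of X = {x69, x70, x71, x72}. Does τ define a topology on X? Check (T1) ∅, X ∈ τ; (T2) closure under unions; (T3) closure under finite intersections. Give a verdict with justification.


τ IS a topology on X.

Axiom (T1): ∅ ∈ τ? Yes; X ∈ τ? Yes.
Axiom (T2/T3): check pairwise unions and intersections of members of τ.
All pairwise intersections and unions checked — each lies in τ. Therefore τ satisfies (T1), (T2), (T3): it IS a topology on X.


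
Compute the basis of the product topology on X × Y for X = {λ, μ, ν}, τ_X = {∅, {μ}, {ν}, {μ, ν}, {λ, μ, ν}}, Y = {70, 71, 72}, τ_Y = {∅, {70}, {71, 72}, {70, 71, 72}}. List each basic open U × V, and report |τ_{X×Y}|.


Basis B = {∅ × ∅, {μ} × {70}, {ν} × {70}, {μ, ν} × {70}, {μ} × {71, 72}, {ν} × {71, 72}, {λ, μ, ν} × {70}, {μ} × {70, 71, 72}, {ν} × {70, 71, 72}, {μ, ν} × {71, 72}, {λ, μ, ν} × {71, 72}, {μ, ν} × {70, 71, 72}, {λ, μ, ν} × {70, 71, 72}}; |τ_{X×Y}| = 25.

Enumerate products U × V with U ∈ τ_X, V ∈ τ_Y (deduplicated):
  ∅ × ∅ = {} (∅)
  {μ} × {70} = {(μ,70)}
  {ν} × {70} = {(ν,70)}
  {μ, ν} × {70} = {(μ,70), (ν,70)}
  {μ} × {71, 72} = {(μ,71), (μ,72)}
  {ν} × {71, 72} = {(ν,71), (ν,72)}
  {λ, μ, ν} × {70} = {(λ,70), (μ,70), (ν,70)}
  {μ} × {70, 71, 72} = {(μ,70), (μ,71), (μ,72)}
  {ν} × {70, 71, 72} = {(ν,70), (ν,71), (ν,72)}
  {μ, ν} × {71, 72} = {(μ,71), (μ,72), (ν,71), (ν,72)}
  {λ, μ, ν} × {71, 72} = {(λ,71), (λ,72), (μ,71), (μ,72), (ν,71), (ν,72)}
  {μ, ν} × {70, 71, 72} = {(μ,70), (μ,71), (μ,72), (ν,70), (ν,71), (ν,72)}
  {λ, μ, ν} × {70, 71, 72} = {(λ,70), (λ,71), (λ,72), (μ,70), (μ,71), (μ,72), (ν,70), (ν,71), (ν,72)}
These 13 distinct sets form the basis B.
Close under arbitrary unions to get τ_{X×Y}; counting gives |τ_{X×Y}| = 25.
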